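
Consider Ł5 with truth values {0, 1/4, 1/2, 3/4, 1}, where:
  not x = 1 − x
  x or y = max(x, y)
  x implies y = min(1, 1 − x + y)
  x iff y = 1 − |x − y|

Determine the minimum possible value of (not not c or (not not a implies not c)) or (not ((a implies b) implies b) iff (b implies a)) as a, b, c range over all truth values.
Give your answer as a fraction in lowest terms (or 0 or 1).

1/2

Take a = 1, b = 0, c = 1/2:
not c = not 1/2 = 1/2
not not c = not 1/2 = 1/2
not a = not 1 = 0
not not a = not 0 = 1
not c = not 1/2 = 1/2
not not a implies not c = 1 implies 1/2 = 1/2
not not c or (not not a implies not c) = 1/2 or 1/2 = 1/2
a implies b = 1 implies 0 = 0
(a implies b) implies b = 0 implies 0 = 1
not ((a implies b) implies b) = not 1 = 0
b implies a = 0 implies 1 = 1
not ((a implies b) implies b) iff (b implies a) = 0 iff 1 = 0
(not not c or (not not a implies not c)) or (not ((a implies b) implies b) iff (b implies a)) = 1/2 or 0 = 1/2
No assignment yields a value below 1/2, so this is the minimum.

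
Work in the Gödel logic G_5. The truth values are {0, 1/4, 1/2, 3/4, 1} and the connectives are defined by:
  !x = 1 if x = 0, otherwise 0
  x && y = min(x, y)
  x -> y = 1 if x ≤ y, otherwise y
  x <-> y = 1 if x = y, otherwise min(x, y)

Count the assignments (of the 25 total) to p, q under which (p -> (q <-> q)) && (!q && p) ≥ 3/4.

2

value 1: 1 assignment (counts)
value 3/4: 1 assignment (counts)
value 1/2: 1 assignment
value 1/4: 1 assignment
value 0: 21 assignments
So 2 of the 25 assignments meet the threshold.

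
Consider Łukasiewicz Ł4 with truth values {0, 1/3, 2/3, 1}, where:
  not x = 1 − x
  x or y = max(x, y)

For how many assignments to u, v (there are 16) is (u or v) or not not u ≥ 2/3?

12

u = 0, v = 0 ↦ 0  <
u = 0, v = 1/3 ↦ 1/3  <
u = 0, v = 2/3 ↦ 2/3  ≥
u = 0, v = 1 ↦ 1  ≥
u = 1/3, v = 0 ↦ 1/3  <
u = 1/3, v = 1/3 ↦ 1/3  <
u = 1/3, v = 2/3 ↦ 2/3  ≥
u = 1/3, v = 1 ↦ 1  ≥
u = 2/3, v = 0 ↦ 2/3  ≥
u = 2/3, v = 1/3 ↦ 2/3  ≥
u = 2/3, v = 2/3 ↦ 2/3  ≥
u = 2/3, v = 1 ↦ 1  ≥
u = 1, v = 0 ↦ 1  ≥
u = 1, v = 1/3 ↦ 1  ≥
u = 1, v = 2/3 ↦ 1  ≥
u = 1, v = 1 ↦ 1  ≥
So 12 of the 16 assignments meet the threshold.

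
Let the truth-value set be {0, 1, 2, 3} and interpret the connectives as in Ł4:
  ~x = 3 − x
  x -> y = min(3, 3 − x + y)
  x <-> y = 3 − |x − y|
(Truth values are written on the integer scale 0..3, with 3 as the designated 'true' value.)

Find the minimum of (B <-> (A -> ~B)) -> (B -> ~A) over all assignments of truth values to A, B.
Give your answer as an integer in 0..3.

Take A = 2, B = 2:
~B = ~2 = 1
A -> ~B = 2 -> 1 = 2
B <-> (A -> ~B) = 2 <-> 2 = 3
~A = ~2 = 1
B -> ~A = 2 -> 1 = 2
(B <-> (A -> ~B)) -> (B -> ~A) = 3 -> 2 = 2
No assignment yields a value below 2, so this is the minimum.

2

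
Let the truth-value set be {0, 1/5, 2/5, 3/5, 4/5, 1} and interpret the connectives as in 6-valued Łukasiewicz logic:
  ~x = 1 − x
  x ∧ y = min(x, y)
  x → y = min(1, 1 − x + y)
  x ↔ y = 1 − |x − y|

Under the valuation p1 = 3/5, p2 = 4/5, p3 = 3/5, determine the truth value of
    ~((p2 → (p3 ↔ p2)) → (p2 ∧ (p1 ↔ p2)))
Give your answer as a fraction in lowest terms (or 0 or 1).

p3 ↔ p2 = 3/5 ↔ 4/5 = 4/5
p2 → (p3 ↔ p2) = 4/5 → 4/5 = 1
p1 ↔ p2 = 3/5 ↔ 4/5 = 4/5
p2 ∧ (p1 ↔ p2) = 4/5 ∧ 4/5 = 4/5
(p2 → (p3 ↔ p2)) → (p2 ∧ (p1 ↔ p2)) = 1 → 4/5 = 4/5
~((p2 → (p3 ↔ p2)) → (p2 ∧ (p1 ↔ p2))) = ~4/5 = 1/5

1/5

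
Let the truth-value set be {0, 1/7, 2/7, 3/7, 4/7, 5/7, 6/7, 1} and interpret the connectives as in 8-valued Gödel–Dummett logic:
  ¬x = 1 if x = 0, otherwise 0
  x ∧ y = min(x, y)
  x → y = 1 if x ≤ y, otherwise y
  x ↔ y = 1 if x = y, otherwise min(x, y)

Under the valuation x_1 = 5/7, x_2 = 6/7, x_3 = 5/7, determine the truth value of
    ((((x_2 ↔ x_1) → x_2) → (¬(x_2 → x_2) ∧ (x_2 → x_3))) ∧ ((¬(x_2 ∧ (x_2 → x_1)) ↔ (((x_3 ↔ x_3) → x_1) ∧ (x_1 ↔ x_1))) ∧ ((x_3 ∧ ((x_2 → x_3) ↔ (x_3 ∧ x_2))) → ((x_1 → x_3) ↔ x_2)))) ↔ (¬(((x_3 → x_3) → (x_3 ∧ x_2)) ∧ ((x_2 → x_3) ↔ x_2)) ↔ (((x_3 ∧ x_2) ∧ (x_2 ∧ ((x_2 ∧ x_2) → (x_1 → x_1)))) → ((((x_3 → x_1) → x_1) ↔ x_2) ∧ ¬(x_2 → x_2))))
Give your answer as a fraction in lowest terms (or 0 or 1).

x_2 ↔ x_1 = 6/7 ↔ 5/7 = 5/7
(x_2 ↔ x_1) → x_2 = 5/7 → 6/7 = 1
x_2 → x_2 = 6/7 → 6/7 = 1
¬(x_2 → x_2) = ¬1 = 0
x_2 → x_3 = 6/7 → 5/7 = 5/7
¬(x_2 → x_2) ∧ (x_2 → x_3) = 0 ∧ 5/7 = 0
((x_2 ↔ x_1) → x_2) → (¬(x_2 → x_2) ∧ (x_2 → x_3)) = 1 → 0 = 0
x_2 → x_1 = 6/7 → 5/7 = 5/7
x_2 ∧ (x_2 → x_1) = 6/7 ∧ 5/7 = 5/7
¬(x_2 ∧ (x_2 → x_1)) = ¬5/7 = 0
x_3 ↔ x_3 = 5/7 ↔ 5/7 = 1
(x_3 ↔ x_3) → x_1 = 1 → 5/7 = 5/7
x_1 ↔ x_1 = 5/7 ↔ 5/7 = 1
((x_3 ↔ x_3) → x_1) ∧ (x_1 ↔ x_1) = 5/7 ∧ 1 = 5/7
¬(x_2 ∧ (x_2 → x_1)) ↔ (((x_3 ↔ x_3) → x_1) ∧ (x_1 ↔ x_1)) = 0 ↔ 5/7 = 0
x_2 → x_3 = 6/7 → 5/7 = 5/7
x_3 ∧ x_2 = 5/7 ∧ 6/7 = 5/7
(x_2 → x_3) ↔ (x_3 ∧ x_2) = 5/7 ↔ 5/7 = 1
x_3 ∧ ((x_2 → x_3) ↔ (x_3 ∧ x_2)) = 5/7 ∧ 1 = 5/7
x_1 → x_3 = 5/7 → 5/7 = 1
(x_1 → x_3) ↔ x_2 = 1 ↔ 6/7 = 6/7
(x_3 ∧ ((x_2 → x_3) ↔ (x_3 ∧ x_2))) → ((x_1 → x_3) ↔ x_2) = 5/7 → 6/7 = 1
(¬(x_2 ∧ (x_2 → x_1)) ↔ (((x_3 ↔ x_3) → x_1) ∧ (x_1 ↔ x_1))) ∧ ((x_3 ∧ ((x_2 → x_3) ↔ (x_3 ∧ x_2))) → ((x_1 → x_3) ↔ x_2)) = 0 ∧ 1 = 0
(((x_2 ↔ x_1) → x_2) → (¬(x_2 → x_2) ∧ (x_2 → x_3))) ∧ ((¬(x_2 ∧ (x_2 → x_1)) ↔ (((x_3 ↔ x_3) → x_1) ∧ (x_1 ↔ x_1))) ∧ ((x_3 ∧ ((x_2 → x_3) ↔ (x_3 ∧ x_2))) → ((x_1 → x_3) ↔ x_2))) = 0 ∧ 0 = 0
x_3 → x_3 = 5/7 → 5/7 = 1
x_3 ∧ x_2 = 5/7 ∧ 6/7 = 5/7
(x_3 → x_3) → (x_3 ∧ x_2) = 1 → 5/7 = 5/7
x_2 → x_3 = 6/7 → 5/7 = 5/7
(x_2 → x_3) ↔ x_2 = 5/7 ↔ 6/7 = 5/7
((x_3 → x_3) → (x_3 ∧ x_2)) ∧ ((x_2 → x_3) ↔ x_2) = 5/7 ∧ 5/7 = 5/7
¬(((x_3 → x_3) → (x_3 ∧ x_2)) ∧ ((x_2 → x_3) ↔ x_2)) = ¬5/7 = 0
x_3 ∧ x_2 = 5/7 ∧ 6/7 = 5/7
x_2 ∧ x_2 = 6/7 ∧ 6/7 = 6/7
x_1 → x_1 = 5/7 → 5/7 = 1
(x_2 ∧ x_2) → (x_1 → x_1) = 6/7 → 1 = 1
x_2 ∧ ((x_2 ∧ x_2) → (x_1 → x_1)) = 6/7 ∧ 1 = 6/7
(x_3 ∧ x_2) ∧ (x_2 ∧ ((x_2 ∧ x_2) → (x_1 → x_1))) = 5/7 ∧ 6/7 = 5/7
x_3 → x_1 = 5/7 → 5/7 = 1
(x_3 → x_1) → x_1 = 1 → 5/7 = 5/7
((x_3 → x_1) → x_1) ↔ x_2 = 5/7 ↔ 6/7 = 5/7
x_2 → x_2 = 6/7 → 6/7 = 1
¬(x_2 → x_2) = ¬1 = 0
(((x_3 → x_1) → x_1) ↔ x_2) ∧ ¬(x_2 → x_2) = 5/7 ∧ 0 = 0
((x_3 ∧ x_2) ∧ (x_2 ∧ ((x_2 ∧ x_2) → (x_1 → x_1)))) → ((((x_3 → x_1) → x_1) ↔ x_2) ∧ ¬(x_2 → x_2)) = 5/7 → 0 = 0
¬(((x_3 → x_3) → (x_3 ∧ x_2)) ∧ ((x_2 → x_3) ↔ x_2)) ↔ (((x_3 ∧ x_2) ∧ (x_2 ∧ ((x_2 ∧ x_2) → (x_1 → x_1)))) → ((((x_3 → x_1) → x_1) ↔ x_2) ∧ ¬(x_2 → x_2))) = 0 ↔ 0 = 1
((((x_2 ↔ x_1) → x_2) → (¬(x_2 → x_2) ∧ (x_2 → x_3))) ∧ ((¬(x_2 ∧ (x_2 → x_1)) ↔ (((x_3 ↔ x_3) → x_1) ∧ (x_1 ↔ x_1))) ∧ ((x_3 ∧ ((x_2 → x_3) ↔ (x_3 ∧ x_2))) → ((x_1 → x_3) ↔ x_2)))) ↔ (¬(((x_3 → x_3) → (x_3 ∧ x_2)) ∧ ((x_2 → x_3) ↔ x_2)) ↔ (((x_3 ∧ x_2) ∧ (x_2 ∧ ((x_2 ∧ x_2) → (x_1 → x_1)))) → ((((x_3 → x_1) → x_1) ↔ x_2) ∧ ¬(x_2 → x_2)))) = 0 ↔ 1 = 0

0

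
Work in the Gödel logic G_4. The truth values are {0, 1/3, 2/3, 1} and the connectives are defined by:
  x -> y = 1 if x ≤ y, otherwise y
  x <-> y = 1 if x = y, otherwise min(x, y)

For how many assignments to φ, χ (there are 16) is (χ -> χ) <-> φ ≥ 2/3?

φ = 0, χ = 0 ↦ 0  <
φ = 0, χ = 1/3 ↦ 0  <
φ = 0, χ = 2/3 ↦ 0  <
φ = 0, χ = 1 ↦ 0  <
φ = 1/3, χ = 0 ↦ 1/3  <
φ = 1/3, χ = 1/3 ↦ 1/3  <
φ = 1/3, χ = 2/3 ↦ 1/3  <
φ = 1/3, χ = 1 ↦ 1/3  <
φ = 2/3, χ = 0 ↦ 2/3  ≥
φ = 2/3, χ = 1/3 ↦ 2/3  ≥
φ = 2/3, χ = 2/3 ↦ 2/3  ≥
φ = 2/3, χ = 1 ↦ 2/3  ≥
φ = 1, χ = 0 ↦ 1  ≥
φ = 1, χ = 1/3 ↦ 1  ≥
φ = 1, χ = 2/3 ↦ 1  ≥
φ = 1, χ = 1 ↦ 1  ≥
So 8 of the 16 assignments meet the threshold.

8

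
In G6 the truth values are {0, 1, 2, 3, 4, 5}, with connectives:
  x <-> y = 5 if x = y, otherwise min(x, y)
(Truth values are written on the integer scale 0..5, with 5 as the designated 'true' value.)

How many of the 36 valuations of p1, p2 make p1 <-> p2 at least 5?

6

value 5: 6 assignments (counts)
value 4: 2 assignments
value 3: 4 assignments
value 2: 6 assignments
value 1: 8 assignments
value 0: 10 assignments
So 6 of the 36 assignments meet the threshold.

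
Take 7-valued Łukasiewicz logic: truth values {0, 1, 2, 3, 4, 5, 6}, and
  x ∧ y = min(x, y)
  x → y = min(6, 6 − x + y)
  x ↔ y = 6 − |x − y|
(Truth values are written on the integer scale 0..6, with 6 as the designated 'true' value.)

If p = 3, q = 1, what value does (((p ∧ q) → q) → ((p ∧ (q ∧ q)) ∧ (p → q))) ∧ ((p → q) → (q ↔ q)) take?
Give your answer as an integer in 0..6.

1

p ∧ q = 3 ∧ 1 = 1
(p ∧ q) → q = 1 → 1 = 6
q ∧ q = 1 ∧ 1 = 1
p ∧ (q ∧ q) = 3 ∧ 1 = 1
p → q = 3 → 1 = 4
(p ∧ (q ∧ q)) ∧ (p → q) = 1 ∧ 4 = 1
((p ∧ q) → q) → ((p ∧ (q ∧ q)) ∧ (p → q)) = 6 → 1 = 1
p → q = 3 → 1 = 4
q ↔ q = 1 ↔ 1 = 6
(p → q) → (q ↔ q) = 4 → 6 = 6
(((p ∧ q) → q) → ((p ∧ (q ∧ q)) ∧ (p → q))) ∧ ((p → q) → (q ↔ q)) = 1 ∧ 6 = 1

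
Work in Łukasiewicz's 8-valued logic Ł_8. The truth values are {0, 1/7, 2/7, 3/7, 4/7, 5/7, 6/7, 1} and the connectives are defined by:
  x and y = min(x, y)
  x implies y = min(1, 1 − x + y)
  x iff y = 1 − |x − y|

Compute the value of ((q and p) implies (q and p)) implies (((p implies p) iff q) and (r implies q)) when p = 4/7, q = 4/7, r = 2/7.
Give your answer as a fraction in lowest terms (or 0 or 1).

4/7

q and p = 4/7 and 4/7 = 4/7
q and p = 4/7 and 4/7 = 4/7
(q and p) implies (q and p) = 4/7 implies 4/7 = 1
p implies p = 4/7 implies 4/7 = 1
(p implies p) iff q = 1 iff 4/7 = 4/7
r implies q = 2/7 implies 4/7 = 1
((p implies p) iff q) and (r implies q) = 4/7 and 1 = 4/7
((q and p) implies (q and p)) implies (((p implies p) iff q) and (r implies q)) = 1 implies 4/7 = 4/7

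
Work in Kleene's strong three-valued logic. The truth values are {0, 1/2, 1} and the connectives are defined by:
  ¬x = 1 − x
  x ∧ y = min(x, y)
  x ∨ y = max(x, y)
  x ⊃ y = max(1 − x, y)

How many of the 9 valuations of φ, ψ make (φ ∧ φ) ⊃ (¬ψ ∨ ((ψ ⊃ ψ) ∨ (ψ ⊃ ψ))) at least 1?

φ = 0, ψ = 0 ↦ 1  ≥
φ = 0, ψ = 1/2 ↦ 1  ≥
φ = 0, ψ = 1 ↦ 1  ≥
φ = 1/2, ψ = 0 ↦ 1  ≥
φ = 1/2, ψ = 1/2 ↦ 1/2  <
φ = 1/2, ψ = 1 ↦ 1  ≥
φ = 1, ψ = 0 ↦ 1  ≥
φ = 1, ψ = 1/2 ↦ 1/2  <
φ = 1, ψ = 1 ↦ 1  ≥
So 7 of the 9 assignments meet the threshold.

7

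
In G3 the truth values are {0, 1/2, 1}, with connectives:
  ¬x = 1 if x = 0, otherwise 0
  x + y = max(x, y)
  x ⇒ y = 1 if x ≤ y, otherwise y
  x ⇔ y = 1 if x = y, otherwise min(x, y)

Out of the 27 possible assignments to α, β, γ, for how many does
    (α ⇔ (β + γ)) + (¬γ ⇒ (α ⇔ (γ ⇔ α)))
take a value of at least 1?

21

value 1: 21 assignments (counts)
value 1/2: 2 assignments
value 0: 4 assignments
So 21 of the 27 assignments meet the threshold.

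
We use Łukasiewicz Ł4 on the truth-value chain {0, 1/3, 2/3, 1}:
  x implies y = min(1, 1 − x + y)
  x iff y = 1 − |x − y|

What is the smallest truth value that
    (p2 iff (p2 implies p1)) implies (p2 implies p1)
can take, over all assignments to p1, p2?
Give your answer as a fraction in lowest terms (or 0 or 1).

2/3

Take p1 = 0, p2 = 2/3:
p2 implies p1 = 2/3 implies 0 = 1/3
p2 iff (p2 implies p1) = 2/3 iff 1/3 = 2/3
p2 implies p1 = 2/3 implies 0 = 1/3
(p2 iff (p2 implies p1)) implies (p2 implies p1) = 2/3 implies 1/3 = 2/3
No assignment yields a value below 2/3, so this is the minimum.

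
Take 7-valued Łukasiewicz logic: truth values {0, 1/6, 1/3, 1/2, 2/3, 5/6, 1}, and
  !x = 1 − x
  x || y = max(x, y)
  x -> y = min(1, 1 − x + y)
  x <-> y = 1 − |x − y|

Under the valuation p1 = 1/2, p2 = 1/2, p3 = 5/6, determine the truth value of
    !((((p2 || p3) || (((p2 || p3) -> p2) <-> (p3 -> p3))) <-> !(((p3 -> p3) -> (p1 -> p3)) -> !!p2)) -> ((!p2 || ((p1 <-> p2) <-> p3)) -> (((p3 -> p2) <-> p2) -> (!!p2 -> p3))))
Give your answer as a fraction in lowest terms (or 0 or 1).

0

p2 || p3 = 1/2 || 5/6 = 5/6
p2 || p3 = 1/2 || 5/6 = 5/6
(p2 || p3) -> p2 = 5/6 -> 1/2 = 2/3
p3 -> p3 = 5/6 -> 5/6 = 1
((p2 || p3) -> p2) <-> (p3 -> p3) = 2/3 <-> 1 = 2/3
(p2 || p3) || (((p2 || p3) -> p2) <-> (p3 -> p3)) = 5/6 || 2/3 = 5/6
p3 -> p3 = 5/6 -> 5/6 = 1
p1 -> p3 = 1/2 -> 5/6 = 1
(p3 -> p3) -> (p1 -> p3) = 1 -> 1 = 1
!p2 = !1/2 = 1/2
!!p2 = !1/2 = 1/2
((p3 -> p3) -> (p1 -> p3)) -> !!p2 = 1 -> 1/2 = 1/2
!(((p3 -> p3) -> (p1 -> p3)) -> !!p2) = !1/2 = 1/2
((p2 || p3) || (((p2 || p3) -> p2) <-> (p3 -> p3))) <-> !(((p3 -> p3) -> (p1 -> p3)) -> !!p2) = 5/6 <-> 1/2 = 2/3
!p2 = !1/2 = 1/2
p1 <-> p2 = 1/2 <-> 1/2 = 1
(p1 <-> p2) <-> p3 = 1 <-> 5/6 = 5/6
!p2 || ((p1 <-> p2) <-> p3) = 1/2 || 5/6 = 5/6
p3 -> p2 = 5/6 -> 1/2 = 2/3
(p3 -> p2) <-> p2 = 2/3 <-> 1/2 = 5/6
!p2 = !1/2 = 1/2
!!p2 = !1/2 = 1/2
!!p2 -> p3 = 1/2 -> 5/6 = 1
((p3 -> p2) <-> p2) -> (!!p2 -> p3) = 5/6 -> 1 = 1
(!p2 || ((p1 <-> p2) <-> p3)) -> (((p3 -> p2) <-> p2) -> (!!p2 -> p3)) = 5/6 -> 1 = 1
(((p2 || p3) || (((p2 || p3) -> p2) <-> (p3 -> p3))) <-> !(((p3 -> p3) -> (p1 -> p3)) -> !!p2)) -> ((!p2 || ((p1 <-> p2) <-> p3)) -> (((p3 -> p2) <-> p2) -> (!!p2 -> p3))) = 2/3 -> 1 = 1
!((((p2 || p3) || (((p2 || p3) -> p2) <-> (p3 -> p3))) <-> !(((p3 -> p3) -> (p1 -> p3)) -> !!p2)) -> ((!p2 || ((p1 <-> p2) <-> p3)) -> (((p3 -> p2) <-> p2) -> (!!p2 -> p3)))) = !1 = 0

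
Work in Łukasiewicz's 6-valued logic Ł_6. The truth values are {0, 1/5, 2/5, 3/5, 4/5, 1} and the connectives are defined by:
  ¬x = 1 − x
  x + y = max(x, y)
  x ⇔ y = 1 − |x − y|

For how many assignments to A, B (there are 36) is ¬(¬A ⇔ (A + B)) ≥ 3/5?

value 1: 7 assignments (counts)
value 4/5: 2 assignments (counts)
value 3/5: 9 assignments (counts)
value 2/5: 4 assignments
value 1/5: 11 assignments
value 0: 3 assignments
So 18 of the 36 assignments meet the threshold.

18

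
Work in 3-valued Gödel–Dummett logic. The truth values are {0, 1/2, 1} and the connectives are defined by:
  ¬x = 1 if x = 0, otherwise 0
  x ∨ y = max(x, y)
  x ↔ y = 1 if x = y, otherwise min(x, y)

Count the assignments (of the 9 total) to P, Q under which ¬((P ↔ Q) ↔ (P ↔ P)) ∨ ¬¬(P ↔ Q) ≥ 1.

P = 0, Q = 0 ↦ 1  ≥
P = 0, Q = 1/2 ↦ 1  ≥
P = 0, Q = 1 ↦ 1  ≥
P = 1/2, Q = 0 ↦ 1  ≥
P = 1/2, Q = 1/2 ↦ 1  ≥
P = 1/2, Q = 1 ↦ 1  ≥
P = 1, Q = 0 ↦ 1  ≥
P = 1, Q = 1/2 ↦ 1  ≥
P = 1, Q = 1 ↦ 1  ≥
So 9 of the 9 assignments meet the threshold.

9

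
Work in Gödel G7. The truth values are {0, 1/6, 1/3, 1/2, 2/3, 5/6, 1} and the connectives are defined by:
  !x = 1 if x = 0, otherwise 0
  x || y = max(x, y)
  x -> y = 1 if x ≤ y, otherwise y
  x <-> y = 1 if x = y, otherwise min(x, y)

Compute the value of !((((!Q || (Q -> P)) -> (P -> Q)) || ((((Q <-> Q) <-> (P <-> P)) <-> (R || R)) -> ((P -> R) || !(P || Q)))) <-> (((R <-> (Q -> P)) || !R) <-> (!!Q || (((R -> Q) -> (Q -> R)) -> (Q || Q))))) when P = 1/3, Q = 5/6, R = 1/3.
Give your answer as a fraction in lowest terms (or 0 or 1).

!Q = !5/6 = 0
Q -> P = 5/6 -> 1/3 = 1/3
!Q || (Q -> P) = 0 || 1/3 = 1/3
P -> Q = 1/3 -> 5/6 = 1
(!Q || (Q -> P)) -> (P -> Q) = 1/3 -> 1 = 1
Q <-> Q = 5/6 <-> 5/6 = 1
P <-> P = 1/3 <-> 1/3 = 1
(Q <-> Q) <-> (P <-> P) = 1 <-> 1 = 1
R || R = 1/3 || 1/3 = 1/3
((Q <-> Q) <-> (P <-> P)) <-> (R || R) = 1 <-> 1/3 = 1/3
P -> R = 1/3 -> 1/3 = 1
P || Q = 1/3 || 5/6 = 5/6
!(P || Q) = !5/6 = 0
(P -> R) || !(P || Q) = 1 || 0 = 1
(((Q <-> Q) <-> (P <-> P)) <-> (R || R)) -> ((P -> R) || !(P || Q)) = 1/3 -> 1 = 1
((!Q || (Q -> P)) -> (P -> Q)) || ((((Q <-> Q) <-> (P <-> P)) <-> (R || R)) -> ((P -> R) || !(P || Q))) = 1 || 1 = 1
Q -> P = 5/6 -> 1/3 = 1/3
R <-> (Q -> P) = 1/3 <-> 1/3 = 1
!R = !1/3 = 0
(R <-> (Q -> P)) || !R = 1 || 0 = 1
!Q = !5/6 = 0
!!Q = !0 = 1
R -> Q = 1/3 -> 5/6 = 1
Q -> R = 5/6 -> 1/3 = 1/3
(R -> Q) -> (Q -> R) = 1 -> 1/3 = 1/3
Q || Q = 5/6 || 5/6 = 5/6
((R -> Q) -> (Q -> R)) -> (Q || Q) = 1/3 -> 5/6 = 1
!!Q || (((R -> Q) -> (Q -> R)) -> (Q || Q)) = 1 || 1 = 1
((R <-> (Q -> P)) || !R) <-> (!!Q || (((R -> Q) -> (Q -> R)) -> (Q || Q))) = 1 <-> 1 = 1
(((!Q || (Q -> P)) -> (P -> Q)) || ((((Q <-> Q) <-> (P <-> P)) <-> (R || R)) -> ((P -> R) || !(P || Q)))) <-> (((R <-> (Q -> P)) || !R) <-> (!!Q || (((R -> Q) -> (Q -> R)) -> (Q || Q)))) = 1 <-> 1 = 1
!((((!Q || (Q -> P)) -> (P -> Q)) || ((((Q <-> Q) <-> (P <-> P)) <-> (R || R)) -> ((P -> R) || !(P || Q)))) <-> (((R <-> (Q -> P)) || !R) <-> (!!Q || (((R -> Q) -> (Q -> R)) -> (Q || Q))))) = !1 = 0

0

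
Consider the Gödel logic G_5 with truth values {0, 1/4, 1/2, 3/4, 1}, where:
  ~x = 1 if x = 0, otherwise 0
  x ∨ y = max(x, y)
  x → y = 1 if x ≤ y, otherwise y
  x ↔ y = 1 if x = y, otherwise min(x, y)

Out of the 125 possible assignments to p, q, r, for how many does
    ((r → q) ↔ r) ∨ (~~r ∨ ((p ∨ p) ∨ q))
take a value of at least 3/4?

value 1: 109 assignments (counts)
value 3/4: 7 assignments (counts)
value 1/2: 5 assignments
value 1/4: 3 assignments
value 0: 1 assignment
So 116 of the 125 assignments meet the threshold.

116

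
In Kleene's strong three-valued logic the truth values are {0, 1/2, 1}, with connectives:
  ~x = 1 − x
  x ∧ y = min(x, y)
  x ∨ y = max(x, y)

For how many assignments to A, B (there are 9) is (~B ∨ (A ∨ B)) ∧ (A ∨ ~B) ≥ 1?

A = 0, B = 0 ↦ 1  ≥
A = 0, B = 1/2 ↦ 1/2  <
A = 0, B = 1 ↦ 0  <
A = 1/2, B = 0 ↦ 1  ≥
A = 1/2, B = 1/2 ↦ 1/2  <
A = 1/2, B = 1 ↦ 1/2  <
A = 1, B = 0 ↦ 1  ≥
A = 1, B = 1/2 ↦ 1  ≥
A = 1, B = 1 ↦ 1  ≥
So 5 of the 9 assignments meet the threshold.

5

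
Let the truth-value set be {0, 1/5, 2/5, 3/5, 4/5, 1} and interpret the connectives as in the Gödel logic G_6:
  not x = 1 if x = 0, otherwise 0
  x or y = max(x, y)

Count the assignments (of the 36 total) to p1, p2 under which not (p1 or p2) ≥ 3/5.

value 1: 1 assignment (counts)
value 0: 35 assignments
So 1 of the 36 assignments meets the threshold.

1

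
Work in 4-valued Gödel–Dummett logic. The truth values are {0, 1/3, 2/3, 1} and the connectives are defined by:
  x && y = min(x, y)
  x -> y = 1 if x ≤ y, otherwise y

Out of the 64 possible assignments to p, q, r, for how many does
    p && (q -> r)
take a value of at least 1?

value 1: 10 assignments (counts)
value 2/3: 12 assignments
value 1/3: 17 assignments
value 0: 25 assignments
So 10 of the 64 assignments meet the threshold.

10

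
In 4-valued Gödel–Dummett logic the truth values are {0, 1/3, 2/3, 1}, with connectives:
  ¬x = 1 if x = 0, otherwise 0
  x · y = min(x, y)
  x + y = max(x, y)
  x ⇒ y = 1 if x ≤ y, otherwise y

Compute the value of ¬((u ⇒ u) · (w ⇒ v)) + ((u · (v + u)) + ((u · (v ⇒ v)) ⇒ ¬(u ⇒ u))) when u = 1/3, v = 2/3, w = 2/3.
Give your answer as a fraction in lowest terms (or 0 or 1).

1/3

u ⇒ u = 1/3 ⇒ 1/3 = 1
w ⇒ v = 2/3 ⇒ 2/3 = 1
(u ⇒ u) · (w ⇒ v) = 1 · 1 = 1
¬((u ⇒ u) · (w ⇒ v)) = ¬1 = 0
v + u = 2/3 + 1/3 = 2/3
u · (v + u) = 1/3 · 2/3 = 1/3
v ⇒ v = 2/3 ⇒ 2/3 = 1
u · (v ⇒ v) = 1/3 · 1 = 1/3
u ⇒ u = 1/3 ⇒ 1/3 = 1
¬(u ⇒ u) = ¬1 = 0
(u · (v ⇒ v)) ⇒ ¬(u ⇒ u) = 1/3 ⇒ 0 = 0
(u · (v + u)) + ((u · (v ⇒ v)) ⇒ ¬(u ⇒ u)) = 1/3 + 0 = 1/3
¬((u ⇒ u) · (w ⇒ v)) + ((u · (v + u)) + ((u · (v ⇒ v)) ⇒ ¬(u ⇒ u))) = 0 + 1/3 = 1/3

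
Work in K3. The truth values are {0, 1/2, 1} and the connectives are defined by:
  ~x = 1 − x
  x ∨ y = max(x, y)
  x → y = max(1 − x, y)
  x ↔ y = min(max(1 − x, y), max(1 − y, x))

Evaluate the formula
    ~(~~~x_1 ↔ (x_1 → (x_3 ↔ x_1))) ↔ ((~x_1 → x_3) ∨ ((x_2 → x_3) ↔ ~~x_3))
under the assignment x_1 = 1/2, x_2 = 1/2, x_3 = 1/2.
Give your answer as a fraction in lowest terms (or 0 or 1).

~x_1 = ~1/2 = 1/2
~~x_1 = ~1/2 = 1/2
~~~x_1 = ~1/2 = 1/2
x_3 ↔ x_1 = 1/2 ↔ 1/2 = 1/2
x_1 → (x_3 ↔ x_1) = 1/2 → 1/2 = 1/2
~~~x_1 ↔ (x_1 → (x_3 ↔ x_1)) = 1/2 ↔ 1/2 = 1/2
~(~~~x_1 ↔ (x_1 → (x_3 ↔ x_1))) = ~1/2 = 1/2
~x_1 = ~1/2 = 1/2
~x_1 → x_3 = 1/2 → 1/2 = 1/2
x_2 → x_3 = 1/2 → 1/2 = 1/2
~x_3 = ~1/2 = 1/2
~~x_3 = ~1/2 = 1/2
(x_2 → x_3) ↔ ~~x_3 = 1/2 ↔ 1/2 = 1/2
(~x_1 → x_3) ∨ ((x_2 → x_3) ↔ ~~x_3) = 1/2 ∨ 1/2 = 1/2
~(~~~x_1 ↔ (x_1 → (x_3 ↔ x_1))) ↔ ((~x_1 → x_3) ∨ ((x_2 → x_3) ↔ ~~x_3)) = 1/2 ↔ 1/2 = 1/2

1/2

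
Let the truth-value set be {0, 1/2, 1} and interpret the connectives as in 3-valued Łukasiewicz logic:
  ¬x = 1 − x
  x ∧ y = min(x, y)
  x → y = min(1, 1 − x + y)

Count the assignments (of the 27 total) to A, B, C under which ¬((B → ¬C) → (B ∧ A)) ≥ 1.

12

value 1: 12 assignments (counts)
value 1/2: 7 assignments
value 0: 8 assignments
So 12 of the 27 assignments meet the threshold.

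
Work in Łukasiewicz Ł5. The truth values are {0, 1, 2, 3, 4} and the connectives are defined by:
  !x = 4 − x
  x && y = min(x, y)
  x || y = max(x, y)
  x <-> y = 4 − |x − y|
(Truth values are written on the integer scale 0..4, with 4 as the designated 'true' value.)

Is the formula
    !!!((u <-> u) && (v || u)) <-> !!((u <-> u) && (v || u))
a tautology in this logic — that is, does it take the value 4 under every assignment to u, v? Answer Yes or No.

No

Counterexample: take u = 0, v = 0.
u <-> u = 0 <-> 0 = 4
v || u = 0 || 0 = 0
(u <-> u) && (v || u) = 4 && 0 = 0
!((u <-> u) && (v || u)) = !0 = 4
!!((u <-> u) && (v || u)) = !4 = 0
!!!((u <-> u) && (v || u)) = !0 = 4
u <-> u = 0 <-> 0 = 4
v || u = 0 || 0 = 0
(u <-> u) && (v || u) = 4 && 0 = 0
!((u <-> u) && (v || u)) = !0 = 4
!!((u <-> u) && (v || u)) = !4 = 0
!!!((u <-> u) && (v || u)) <-> !!((u <-> u) && (v || u)) = 4 <-> 0 = 0
This gives 0 ≠ 4.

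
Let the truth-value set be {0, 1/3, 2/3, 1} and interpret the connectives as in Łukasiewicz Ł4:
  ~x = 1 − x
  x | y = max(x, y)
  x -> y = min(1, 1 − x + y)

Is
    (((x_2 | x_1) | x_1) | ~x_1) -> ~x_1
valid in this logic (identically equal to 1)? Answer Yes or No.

Counterexample: take x_1 = 1/3, x_2 = 1.
x_2 | x_1 = 1 | 1/3 = 1
(x_2 | x_1) | x_1 = 1 | 1/3 = 1
~x_1 = ~1/3 = 2/3
((x_2 | x_1) | x_1) | ~x_1 = 1 | 2/3 = 1
(((x_2 | x_1) | x_1) | ~x_1) -> ~x_1 = 1 -> 2/3 = 2/3
This gives 2/3 ≠ 1.

No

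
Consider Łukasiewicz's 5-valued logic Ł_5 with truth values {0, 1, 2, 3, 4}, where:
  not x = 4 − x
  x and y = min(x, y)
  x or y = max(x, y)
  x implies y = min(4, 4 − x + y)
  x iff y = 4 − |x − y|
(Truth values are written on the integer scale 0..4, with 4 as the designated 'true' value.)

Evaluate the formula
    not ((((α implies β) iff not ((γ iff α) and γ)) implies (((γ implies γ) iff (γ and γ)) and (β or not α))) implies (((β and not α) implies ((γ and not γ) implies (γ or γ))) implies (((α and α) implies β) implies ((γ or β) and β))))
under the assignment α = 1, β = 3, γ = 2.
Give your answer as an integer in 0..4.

1

α implies β = 1 implies 3 = 4
γ iff α = 2 iff 1 = 3
(γ iff α) and γ = 3 and 2 = 2
not ((γ iff α) and γ) = not 2 = 2
(α implies β) iff not ((γ iff α) and γ) = 4 iff 2 = 2
γ implies γ = 2 implies 2 = 4
γ and γ = 2 and 2 = 2
(γ implies γ) iff (γ and γ) = 4 iff 2 = 2
not α = not 1 = 3
β or not α = 3 or 3 = 3
((γ implies γ) iff (γ and γ)) and (β or not α) = 2 and 3 = 2
((α implies β) iff not ((γ iff α) and γ)) implies (((γ implies γ) iff (γ and γ)) and (β or not α)) = 2 implies 2 = 4
not α = not 1 = 3
β and not α = 3 and 3 = 3
not γ = not 2 = 2
γ and not γ = 2 and 2 = 2
γ or γ = 2 or 2 = 2
(γ and not γ) implies (γ or γ) = 2 implies 2 = 4
(β and not α) implies ((γ and not γ) implies (γ or γ)) = 3 implies 4 = 4
α and α = 1 and 1 = 1
(α and α) implies β = 1 implies 3 = 4
γ or β = 2 or 3 = 3
(γ or β) and β = 3 and 3 = 3
((α and α) implies β) implies ((γ or β) and β) = 4 implies 3 = 3
((β and not α) implies ((γ and not γ) implies (γ or γ))) implies (((α and α) implies β) implies ((γ or β) and β)) = 4 implies 3 = 3
(((α implies β) iff not ((γ iff α) and γ)) implies (((γ implies γ) iff (γ and γ)) and (β or not α))) implies (((β and not α) implies ((γ and not γ) implies (γ or γ))) implies (((α and α) implies β) implies ((γ or β) and β))) = 4 implies 3 = 3
not ((((α implies β) iff not ((γ iff α) and γ)) implies (((γ implies γ) iff (γ and γ)) and (β or not α))) implies (((β and not α) implies ((γ and not γ) implies (γ or γ))) implies (((α and α) implies β) implies ((γ or β) and β)))) = not 3 = 1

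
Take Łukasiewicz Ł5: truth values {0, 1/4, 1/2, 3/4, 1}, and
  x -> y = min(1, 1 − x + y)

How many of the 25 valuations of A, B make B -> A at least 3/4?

value 1: 15 assignments (counts)
value 3/4: 4 assignments (counts)
value 1/2: 3 assignments
value 1/4: 2 assignments
value 0: 1 assignment
So 19 of the 25 assignments meet the threshold.

19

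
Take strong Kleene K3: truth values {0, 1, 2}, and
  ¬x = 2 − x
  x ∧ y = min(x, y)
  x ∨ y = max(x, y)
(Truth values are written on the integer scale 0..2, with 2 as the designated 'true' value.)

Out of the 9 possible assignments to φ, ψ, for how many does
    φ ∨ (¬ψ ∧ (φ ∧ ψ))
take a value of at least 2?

3

φ = 0, ψ = 0 ↦ 0  <
φ = 0, ψ = 1 ↦ 0  <
φ = 0, ψ = 2 ↦ 0  <
φ = 1, ψ = 0 ↦ 1  <
φ = 1, ψ = 1 ↦ 1  <
φ = 1, ψ = 2 ↦ 1  <
φ = 2, ψ = 0 ↦ 2  ≥
φ = 2, ψ = 1 ↦ 2  ≥
φ = 2, ψ = 2 ↦ 2  ≥
So 3 of the 9 assignments meet the threshold.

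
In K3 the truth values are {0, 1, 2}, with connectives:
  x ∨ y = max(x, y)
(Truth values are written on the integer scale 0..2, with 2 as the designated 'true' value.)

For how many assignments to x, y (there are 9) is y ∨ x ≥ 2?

x = 0, y = 0 ↦ 0  <
x = 0, y = 1 ↦ 1  <
x = 0, y = 2 ↦ 2  ≥
x = 1, y = 0 ↦ 1  <
x = 1, y = 1 ↦ 1  <
x = 1, y = 2 ↦ 2  ≥
x = 2, y = 0 ↦ 2  ≥
x = 2, y = 1 ↦ 2  ≥
x = 2, y = 2 ↦ 2  ≥
So 5 of the 9 assignments meet the threshold.

5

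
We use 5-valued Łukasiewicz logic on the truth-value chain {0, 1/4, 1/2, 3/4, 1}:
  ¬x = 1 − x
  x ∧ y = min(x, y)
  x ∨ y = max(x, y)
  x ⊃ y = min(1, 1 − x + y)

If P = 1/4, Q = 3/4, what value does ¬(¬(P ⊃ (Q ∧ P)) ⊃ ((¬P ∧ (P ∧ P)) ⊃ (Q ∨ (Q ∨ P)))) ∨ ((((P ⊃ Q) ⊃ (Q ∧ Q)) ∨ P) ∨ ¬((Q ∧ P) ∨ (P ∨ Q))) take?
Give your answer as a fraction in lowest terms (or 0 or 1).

Q ∧ P = 3/4 ∧ 1/4 = 1/4
P ⊃ (Q ∧ P) = 1/4 ⊃ 1/4 = 1
¬(P ⊃ (Q ∧ P)) = ¬1 = 0
¬P = ¬1/4 = 3/4
P ∧ P = 1/4 ∧ 1/4 = 1/4
¬P ∧ (P ∧ P) = 3/4 ∧ 1/4 = 1/4
Q ∨ P = 3/4 ∨ 1/4 = 3/4
Q ∨ (Q ∨ P) = 3/4 ∨ 3/4 = 3/4
(¬P ∧ (P ∧ P)) ⊃ (Q ∨ (Q ∨ P)) = 1/4 ⊃ 3/4 = 1
¬(P ⊃ (Q ∧ P)) ⊃ ((¬P ∧ (P ∧ P)) ⊃ (Q ∨ (Q ∨ P))) = 0 ⊃ 1 = 1
¬(¬(P ⊃ (Q ∧ P)) ⊃ ((¬P ∧ (P ∧ P)) ⊃ (Q ∨ (Q ∨ P)))) = ¬1 = 0
P ⊃ Q = 1/4 ⊃ 3/4 = 1
Q ∧ Q = 3/4 ∧ 3/4 = 3/4
(P ⊃ Q) ⊃ (Q ∧ Q) = 1 ⊃ 3/4 = 3/4
((P ⊃ Q) ⊃ (Q ∧ Q)) ∨ P = 3/4 ∨ 1/4 = 3/4
Q ∧ P = 3/4 ∧ 1/4 = 1/4
P ∨ Q = 1/4 ∨ 3/4 = 3/4
(Q ∧ P) ∨ (P ∨ Q) = 1/4 ∨ 3/4 = 3/4
¬((Q ∧ P) ∨ (P ∨ Q)) = ¬3/4 = 1/4
(((P ⊃ Q) ⊃ (Q ∧ Q)) ∨ P) ∨ ¬((Q ∧ P) ∨ (P ∨ Q)) = 3/4 ∨ 1/4 = 3/4
¬(¬(P ⊃ (Q ∧ P)) ⊃ ((¬P ∧ (P ∧ P)) ⊃ (Q ∨ (Q ∨ P)))) ∨ ((((P ⊃ Q) ⊃ (Q ∧ Q)) ∨ P) ∨ ¬((Q ∧ P) ∨ (P ∨ Q))) = 0 ∨ 3/4 = 3/4

3/4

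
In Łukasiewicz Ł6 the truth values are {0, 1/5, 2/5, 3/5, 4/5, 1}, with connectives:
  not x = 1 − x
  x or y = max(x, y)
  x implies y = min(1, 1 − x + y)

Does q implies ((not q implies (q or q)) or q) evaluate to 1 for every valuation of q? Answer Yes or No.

Yes

q = 0 ↦ 1
q = 1/5 ↦ 1
q = 2/5 ↦ 1
q = 3/5 ↦ 1
q = 4/5 ↦ 1
q = 1 ↦ 1
Every assignment gives a value ≥ 1.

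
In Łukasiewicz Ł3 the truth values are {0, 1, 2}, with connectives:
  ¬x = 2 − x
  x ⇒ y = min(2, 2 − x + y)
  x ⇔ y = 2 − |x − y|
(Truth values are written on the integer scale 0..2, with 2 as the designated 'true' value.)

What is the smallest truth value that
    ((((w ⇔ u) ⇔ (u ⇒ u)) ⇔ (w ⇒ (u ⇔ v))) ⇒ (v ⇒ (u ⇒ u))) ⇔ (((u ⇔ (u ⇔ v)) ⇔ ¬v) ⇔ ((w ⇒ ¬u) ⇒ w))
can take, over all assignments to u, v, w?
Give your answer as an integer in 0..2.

Take u = 0, v = 0, w = 2:
w ⇔ u = 2 ⇔ 0 = 0
u ⇒ u = 0 ⇒ 0 = 2
(w ⇔ u) ⇔ (u ⇒ u) = 0 ⇔ 2 = 0
u ⇔ v = 0 ⇔ 0 = 2
w ⇒ (u ⇔ v) = 2 ⇒ 2 = 2
((w ⇔ u) ⇔ (u ⇒ u)) ⇔ (w ⇒ (u ⇔ v)) = 0 ⇔ 2 = 0
u ⇒ u = 0 ⇒ 0 = 2
v ⇒ (u ⇒ u) = 0 ⇒ 2 = 2
(((w ⇔ u) ⇔ (u ⇒ u)) ⇔ (w ⇒ (u ⇔ v))) ⇒ (v ⇒ (u ⇒ u)) = 0 ⇒ 2 = 2
u ⇔ v = 0 ⇔ 0 = 2
u ⇔ (u ⇔ v) = 0 ⇔ 2 = 0
¬v = ¬0 = 2
(u ⇔ (u ⇔ v)) ⇔ ¬v = 0 ⇔ 2 = 0
¬u = ¬0 = 2
w ⇒ ¬u = 2 ⇒ 2 = 2
(w ⇒ ¬u) ⇒ w = 2 ⇒ 2 = 2
((u ⇔ (u ⇔ v)) ⇔ ¬v) ⇔ ((w ⇒ ¬u) ⇒ w) = 0 ⇔ 2 = 0
((((w ⇔ u) ⇔ (u ⇒ u)) ⇔ (w ⇒ (u ⇔ v))) ⇒ (v ⇒ (u ⇒ u))) ⇔ (((u ⇔ (u ⇔ v)) ⇔ ¬v) ⇔ ((w ⇒ ¬u) ⇒ w)) = 2 ⇔ 0 = 0
No assignment yields a value below 0, so this is the minimum.

0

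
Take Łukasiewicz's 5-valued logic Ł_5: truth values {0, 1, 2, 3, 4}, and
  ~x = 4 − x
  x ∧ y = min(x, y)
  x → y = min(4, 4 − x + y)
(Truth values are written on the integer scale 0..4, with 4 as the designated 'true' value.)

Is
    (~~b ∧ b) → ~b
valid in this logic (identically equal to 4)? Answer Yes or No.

Counterexample: take b = 3.
~b = ~3 = 1
~~b = ~1 = 3
~~b ∧ b = 3 ∧ 3 = 3
~b = ~3 = 1
(~~b ∧ b) → ~b = 3 → 1 = 2
This gives 2 ≠ 4.

No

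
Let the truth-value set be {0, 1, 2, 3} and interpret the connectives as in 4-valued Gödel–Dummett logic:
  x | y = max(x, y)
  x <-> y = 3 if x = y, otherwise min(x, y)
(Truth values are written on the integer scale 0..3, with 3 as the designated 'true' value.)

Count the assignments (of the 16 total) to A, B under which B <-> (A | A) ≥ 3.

4

A = 0, B = 0 ↦ 3  ≥
A = 0, B = 1 ↦ 0  <
A = 0, B = 2 ↦ 0  <
A = 0, B = 3 ↦ 0  <
A = 1, B = 0 ↦ 0  <
A = 1, B = 1 ↦ 3  ≥
A = 1, B = 2 ↦ 1  <
A = 1, B = 3 ↦ 1  <
A = 2, B = 0 ↦ 0  <
A = 2, B = 1 ↦ 1  <
A = 2, B = 2 ↦ 3  ≥
A = 2, B = 3 ↦ 2  <
A = 3, B = 0 ↦ 0  <
A = 3, B = 1 ↦ 1  <
A = 3, B = 2 ↦ 2  <
A = 3, B = 3 ↦ 3  ≥
So 4 of the 16 assignments meet the threshold.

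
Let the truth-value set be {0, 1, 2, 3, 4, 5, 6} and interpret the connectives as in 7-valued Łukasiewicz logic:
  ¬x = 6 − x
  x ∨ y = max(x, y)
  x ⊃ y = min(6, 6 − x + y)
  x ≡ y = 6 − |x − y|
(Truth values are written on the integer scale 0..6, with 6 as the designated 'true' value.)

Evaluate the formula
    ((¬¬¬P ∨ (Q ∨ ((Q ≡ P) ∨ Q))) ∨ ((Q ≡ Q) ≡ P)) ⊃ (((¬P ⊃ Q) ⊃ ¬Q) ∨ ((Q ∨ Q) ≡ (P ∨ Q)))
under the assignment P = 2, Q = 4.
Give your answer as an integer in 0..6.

¬P = ¬2 = 4
¬¬P = ¬4 = 2
¬¬¬P = ¬2 = 4
Q ≡ P = 4 ≡ 2 = 4
(Q ≡ P) ∨ Q = 4 ∨ 4 = 4
Q ∨ ((Q ≡ P) ∨ Q) = 4 ∨ 4 = 4
¬¬¬P ∨ (Q ∨ ((Q ≡ P) ∨ Q)) = 4 ∨ 4 = 4
Q ≡ Q = 4 ≡ 4 = 6
(Q ≡ Q) ≡ P = 6 ≡ 2 = 2
(¬¬¬P ∨ (Q ∨ ((Q ≡ P) ∨ Q))) ∨ ((Q ≡ Q) ≡ P) = 4 ∨ 2 = 4
¬P = ¬2 = 4
¬P ⊃ Q = 4 ⊃ 4 = 6
¬Q = ¬4 = 2
(¬P ⊃ Q) ⊃ ¬Q = 6 ⊃ 2 = 2
Q ∨ Q = 4 ∨ 4 = 4
P ∨ Q = 2 ∨ 4 = 4
(Q ∨ Q) ≡ (P ∨ Q) = 4 ≡ 4 = 6
((¬P ⊃ Q) ⊃ ¬Q) ∨ ((Q ∨ Q) ≡ (P ∨ Q)) = 2 ∨ 6 = 6
((¬¬¬P ∨ (Q ∨ ((Q ≡ P) ∨ Q))) ∨ ((Q ≡ Q) ≡ P)) ⊃ (((¬P ⊃ Q) ⊃ ¬Q) ∨ ((Q ∨ Q) ≡ (P ∨ Q))) = 4 ⊃ 6 = 6

6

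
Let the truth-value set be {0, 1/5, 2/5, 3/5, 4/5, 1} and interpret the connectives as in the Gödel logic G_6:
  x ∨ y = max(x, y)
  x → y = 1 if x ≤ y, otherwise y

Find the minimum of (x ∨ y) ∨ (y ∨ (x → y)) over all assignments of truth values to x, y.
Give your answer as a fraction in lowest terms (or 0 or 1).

1/5

Take x = 1/5, y = 0:
x ∨ y = 1/5 ∨ 0 = 1/5
x → y = 1/5 → 0 = 0
y ∨ (x → y) = 0 ∨ 0 = 0
(x ∨ y) ∨ (y ∨ (x → y)) = 1/5 ∨ 0 = 1/5
No assignment yields a value below 1/5, so this is the minimum.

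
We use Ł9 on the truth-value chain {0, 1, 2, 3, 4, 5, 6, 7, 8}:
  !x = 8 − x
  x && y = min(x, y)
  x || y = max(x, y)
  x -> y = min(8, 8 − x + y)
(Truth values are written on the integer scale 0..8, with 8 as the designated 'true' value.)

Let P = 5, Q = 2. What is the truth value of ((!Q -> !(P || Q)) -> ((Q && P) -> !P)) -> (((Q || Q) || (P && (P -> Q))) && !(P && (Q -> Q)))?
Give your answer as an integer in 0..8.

3

!Q = !2 = 6
P || Q = 5 || 2 = 5
!(P || Q) = !5 = 3
!Q -> !(P || Q) = 6 -> 3 = 5
Q && P = 2 && 5 = 2
!P = !5 = 3
(Q && P) -> !P = 2 -> 3 = 8
(!Q -> !(P || Q)) -> ((Q && P) -> !P) = 5 -> 8 = 8
Q || Q = 2 || 2 = 2
P -> Q = 5 -> 2 = 5
P && (P -> Q) = 5 && 5 = 5
(Q || Q) || (P && (P -> Q)) = 2 || 5 = 5
Q -> Q = 2 -> 2 = 8
P && (Q -> Q) = 5 && 8 = 5
!(P && (Q -> Q)) = !5 = 3
((Q || Q) || (P && (P -> Q))) && !(P && (Q -> Q)) = 5 && 3 = 3
((!Q -> !(P || Q)) -> ((Q && P) -> !P)) -> (((Q || Q) || (P && (P -> Q))) && !(P && (Q -> Q))) = 8 -> 3 = 3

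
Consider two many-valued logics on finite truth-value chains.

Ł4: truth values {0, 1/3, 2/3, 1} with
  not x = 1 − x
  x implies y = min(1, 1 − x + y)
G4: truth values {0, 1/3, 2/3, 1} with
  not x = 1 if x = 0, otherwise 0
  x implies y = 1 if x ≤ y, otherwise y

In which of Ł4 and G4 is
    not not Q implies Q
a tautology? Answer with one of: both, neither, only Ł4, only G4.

only Ł4

In Ł4: every assignment gives 1 — tautology.
In G4: at Q = 1/3 the value is 1/3 — not a tautology.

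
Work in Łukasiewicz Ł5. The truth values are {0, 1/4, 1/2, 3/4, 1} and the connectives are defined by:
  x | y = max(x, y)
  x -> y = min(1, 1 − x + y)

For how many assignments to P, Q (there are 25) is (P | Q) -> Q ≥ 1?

value 1: 15 assignments (counts)
value 3/4: 4 assignments
value 1/2: 3 assignments
value 1/4: 2 assignments
value 0: 1 assignment
So 15 of the 25 assignments meet the threshold.

15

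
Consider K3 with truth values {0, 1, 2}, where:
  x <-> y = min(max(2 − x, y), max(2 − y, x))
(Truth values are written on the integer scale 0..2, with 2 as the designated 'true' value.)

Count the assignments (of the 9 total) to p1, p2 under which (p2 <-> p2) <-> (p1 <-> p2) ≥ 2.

p1 = 0, p2 = 0 ↦ 2  ≥
p1 = 0, p2 = 1 ↦ 1  <
p1 = 0, p2 = 2 ↦ 0  <
p1 = 1, p2 = 0 ↦ 1  <
p1 = 1, p2 = 1 ↦ 1  <
p1 = 1, p2 = 2 ↦ 1  <
p1 = 2, p2 = 0 ↦ 0  <
p1 = 2, p2 = 1 ↦ 1  <
p1 = 2, p2 = 2 ↦ 2  ≥
So 2 of the 9 assignments meet the threshold.

2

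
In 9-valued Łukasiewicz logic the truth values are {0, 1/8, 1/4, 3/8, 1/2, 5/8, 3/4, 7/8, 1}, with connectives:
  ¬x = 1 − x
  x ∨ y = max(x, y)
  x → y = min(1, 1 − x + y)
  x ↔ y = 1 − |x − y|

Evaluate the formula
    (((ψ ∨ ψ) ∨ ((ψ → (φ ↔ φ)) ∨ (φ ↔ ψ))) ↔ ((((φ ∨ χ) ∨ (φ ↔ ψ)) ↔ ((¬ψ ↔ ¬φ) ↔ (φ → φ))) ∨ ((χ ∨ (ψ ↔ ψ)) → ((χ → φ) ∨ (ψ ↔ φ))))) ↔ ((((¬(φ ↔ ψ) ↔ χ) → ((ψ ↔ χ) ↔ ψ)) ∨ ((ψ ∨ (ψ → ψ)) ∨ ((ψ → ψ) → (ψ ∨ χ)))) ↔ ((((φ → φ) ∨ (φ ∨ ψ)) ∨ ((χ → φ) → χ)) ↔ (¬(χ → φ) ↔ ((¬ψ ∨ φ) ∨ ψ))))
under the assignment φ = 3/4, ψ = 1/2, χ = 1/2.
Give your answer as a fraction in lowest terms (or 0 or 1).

1/4

ψ ∨ ψ = 1/2 ∨ 1/2 = 1/2
φ ↔ φ = 3/4 ↔ 3/4 = 1
ψ → (φ ↔ φ) = 1/2 → 1 = 1
φ ↔ ψ = 3/4 ↔ 1/2 = 3/4
(ψ → (φ ↔ φ)) ∨ (φ ↔ ψ) = 1 ∨ 3/4 = 1
(ψ ∨ ψ) ∨ ((ψ → (φ ↔ φ)) ∨ (φ ↔ ψ)) = 1/2 ∨ 1 = 1
φ ∨ χ = 3/4 ∨ 1/2 = 3/4
φ ↔ ψ = 3/4 ↔ 1/2 = 3/4
(φ ∨ χ) ∨ (φ ↔ ψ) = 3/4 ∨ 3/4 = 3/4
¬ψ = ¬1/2 = 1/2
¬φ = ¬3/4 = 1/4
¬ψ ↔ ¬φ = 1/2 ↔ 1/4 = 3/4
φ → φ = 3/4 → 3/4 = 1
(¬ψ ↔ ¬φ) ↔ (φ → φ) = 3/4 ↔ 1 = 3/4
((φ ∨ χ) ∨ (φ ↔ ψ)) ↔ ((¬ψ ↔ ¬φ) ↔ (φ → φ)) = 3/4 ↔ 3/4 = 1
ψ ↔ ψ = 1/2 ↔ 1/2 = 1
χ ∨ (ψ ↔ ψ) = 1/2 ∨ 1 = 1
χ → φ = 1/2 → 3/4 = 1
ψ ↔ φ = 1/2 ↔ 3/4 = 3/4
(χ → φ) ∨ (ψ ↔ φ) = 1 ∨ 3/4 = 1
(χ ∨ (ψ ↔ ψ)) → ((χ → φ) ∨ (ψ ↔ φ)) = 1 → 1 = 1
(((φ ∨ χ) ∨ (φ ↔ ψ)) ↔ ((¬ψ ↔ ¬φ) ↔ (φ → φ))) ∨ ((χ ∨ (ψ ↔ ψ)) → ((χ → φ) ∨ (ψ ↔ φ))) = 1 ∨ 1 = 1
((ψ ∨ ψ) ∨ ((ψ → (φ ↔ φ)) ∨ (φ ↔ ψ))) ↔ ((((φ ∨ χ) ∨ (φ ↔ ψ)) ↔ ((¬ψ ↔ ¬φ) ↔ (φ → φ))) ∨ ((χ ∨ (ψ ↔ ψ)) → ((χ → φ) ∨ (ψ ↔ φ)))) = 1 ↔ 1 = 1
φ ↔ ψ = 3/4 ↔ 1/2 = 3/4
¬(φ ↔ ψ) = ¬3/4 = 1/4
¬(φ ↔ ψ) ↔ χ = 1/4 ↔ 1/2 = 3/4
ψ ↔ χ = 1/2 ↔ 1/2 = 1
(ψ ↔ χ) ↔ ψ = 1 ↔ 1/2 = 1/2
(¬(φ ↔ ψ) ↔ χ) → ((ψ ↔ χ) ↔ ψ) = 3/4 → 1/2 = 3/4
ψ → ψ = 1/2 → 1/2 = 1
ψ ∨ (ψ → ψ) = 1/2 ∨ 1 = 1
ψ → ψ = 1/2 → 1/2 = 1
ψ ∨ χ = 1/2 ∨ 1/2 = 1/2
(ψ → ψ) → (ψ ∨ χ) = 1 → 1/2 = 1/2
(ψ ∨ (ψ → ψ)) ∨ ((ψ → ψ) → (ψ ∨ χ)) = 1 ∨ 1/2 = 1
((¬(φ ↔ ψ) ↔ χ) → ((ψ ↔ χ) ↔ ψ)) ∨ ((ψ ∨ (ψ → ψ)) ∨ ((ψ → ψ) → (ψ ∨ χ))) = 3/4 ∨ 1 = 1
φ → φ = 3/4 → 3/4 = 1
φ ∨ ψ = 3/4 ∨ 1/2 = 3/4
(φ → φ) ∨ (φ ∨ ψ) = 1 ∨ 3/4 = 1
χ → φ = 1/2 → 3/4 = 1
(χ → φ) → χ = 1 → 1/2 = 1/2
((φ → φ) ∨ (φ ∨ ψ)) ∨ ((χ → φ) → χ) = 1 ∨ 1/2 = 1
χ → φ = 1/2 → 3/4 = 1
¬(χ → φ) = ¬1 = 0
¬ψ = ¬1/2 = 1/2
¬ψ ∨ φ = 1/2 ∨ 3/4 = 3/4
(¬ψ ∨ φ) ∨ ψ = 3/4 ∨ 1/2 = 3/4
¬(χ → φ) ↔ ((¬ψ ∨ φ) ∨ ψ) = 0 ↔ 3/4 = 1/4
(((φ → φ) ∨ (φ ∨ ψ)) ∨ ((χ → φ) → χ)) ↔ (¬(χ → φ) ↔ ((¬ψ ∨ φ) ∨ ψ)) = 1 ↔ 1/4 = 1/4
(((¬(φ ↔ ψ) ↔ χ) → ((ψ ↔ χ) ↔ ψ)) ∨ ((ψ ∨ (ψ → ψ)) ∨ ((ψ → ψ) → (ψ ∨ χ)))) ↔ ((((φ → φ) ∨ (φ ∨ ψ)) ∨ ((χ → φ) → χ)) ↔ (¬(χ → φ) ↔ ((¬ψ ∨ φ) ∨ ψ))) = 1 ↔ 1/4 = 1/4
(((ψ ∨ ψ) ∨ ((ψ → (φ ↔ φ)) ∨ (φ ↔ ψ))) ↔ ((((φ ∨ χ) ∨ (φ ↔ ψ)) ↔ ((¬ψ ↔ ¬φ) ↔ (φ → φ))) ∨ ((χ ∨ (ψ ↔ ψ)) → ((χ → φ) ∨ (ψ ↔ φ))))) ↔ ((((¬(φ ↔ ψ) ↔ χ) → ((ψ ↔ χ) ↔ ψ)) ∨ ((ψ ∨ (ψ → ψ)) ∨ ((ψ → ψ) → (ψ ∨ χ)))) ↔ ((((φ → φ) ∨ (φ ∨ ψ)) ∨ ((χ → φ) → χ)) ↔ (¬(χ → φ) ↔ ((¬ψ ∨ φ) ∨ ψ)))) = 1 ↔ 1/4 = 1/4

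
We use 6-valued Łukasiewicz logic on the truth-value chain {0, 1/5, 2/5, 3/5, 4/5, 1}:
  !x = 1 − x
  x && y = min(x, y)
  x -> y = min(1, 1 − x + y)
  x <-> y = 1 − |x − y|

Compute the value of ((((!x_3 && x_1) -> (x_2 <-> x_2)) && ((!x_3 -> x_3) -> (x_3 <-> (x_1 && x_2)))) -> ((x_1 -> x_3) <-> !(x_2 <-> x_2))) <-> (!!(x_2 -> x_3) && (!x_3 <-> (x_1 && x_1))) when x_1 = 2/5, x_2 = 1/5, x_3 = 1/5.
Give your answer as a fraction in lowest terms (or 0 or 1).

!x_3 = !1/5 = 4/5
!x_3 && x_1 = 4/5 && 2/5 = 2/5
x_2 <-> x_2 = 1/5 <-> 1/5 = 1
(!x_3 && x_1) -> (x_2 <-> x_2) = 2/5 -> 1 = 1
!x_3 = !1/5 = 4/5
!x_3 -> x_3 = 4/5 -> 1/5 = 2/5
x_1 && x_2 = 2/5 && 1/5 = 1/5
x_3 <-> (x_1 && x_2) = 1/5 <-> 1/5 = 1
(!x_3 -> x_3) -> (x_3 <-> (x_1 && x_2)) = 2/5 -> 1 = 1
((!x_3 && x_1) -> (x_2 <-> x_2)) && ((!x_3 -> x_3) -> (x_3 <-> (x_1 && x_2))) = 1 && 1 = 1
x_1 -> x_3 = 2/5 -> 1/5 = 4/5
x_2 <-> x_2 = 1/5 <-> 1/5 = 1
!(x_2 <-> x_2) = !1 = 0
(x_1 -> x_3) <-> !(x_2 <-> x_2) = 4/5 <-> 0 = 1/5
(((!x_3 && x_1) -> (x_2 <-> x_2)) && ((!x_3 -> x_3) -> (x_3 <-> (x_1 && x_2)))) -> ((x_1 -> x_3) <-> !(x_2 <-> x_2)) = 1 -> 1/5 = 1/5
x_2 -> x_3 = 1/5 -> 1/5 = 1
!(x_2 -> x_3) = !1 = 0
!!(x_2 -> x_3) = !0 = 1
!x_3 = !1/5 = 4/5
x_1 && x_1 = 2/5 && 2/5 = 2/5
!x_3 <-> (x_1 && x_1) = 4/5 <-> 2/5 = 3/5
!!(x_2 -> x_3) && (!x_3 <-> (x_1 && x_1)) = 1 && 3/5 = 3/5
((((!x_3 && x_1) -> (x_2 <-> x_2)) && ((!x_3 -> x_3) -> (x_3 <-> (x_1 && x_2)))) -> ((x_1 -> x_3) <-> !(x_2 <-> x_2))) <-> (!!(x_2 -> x_3) && (!x_3 <-> (x_1 && x_1))) = 1/5 <-> 3/5 = 3/5

3/5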